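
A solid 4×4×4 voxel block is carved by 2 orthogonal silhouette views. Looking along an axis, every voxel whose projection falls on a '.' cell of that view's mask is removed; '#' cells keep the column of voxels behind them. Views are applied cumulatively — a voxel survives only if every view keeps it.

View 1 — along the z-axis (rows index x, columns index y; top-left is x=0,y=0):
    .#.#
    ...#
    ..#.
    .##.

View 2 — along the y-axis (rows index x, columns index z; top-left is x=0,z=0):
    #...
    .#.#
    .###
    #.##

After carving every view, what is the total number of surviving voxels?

full grid |V| = 64
after view 1 [z-axis, 6 of 16 cells solid] → remaining = 24
after view 2 [y-axis, 9 of 16 cells solid] → remaining = 13

|visual hull| = 13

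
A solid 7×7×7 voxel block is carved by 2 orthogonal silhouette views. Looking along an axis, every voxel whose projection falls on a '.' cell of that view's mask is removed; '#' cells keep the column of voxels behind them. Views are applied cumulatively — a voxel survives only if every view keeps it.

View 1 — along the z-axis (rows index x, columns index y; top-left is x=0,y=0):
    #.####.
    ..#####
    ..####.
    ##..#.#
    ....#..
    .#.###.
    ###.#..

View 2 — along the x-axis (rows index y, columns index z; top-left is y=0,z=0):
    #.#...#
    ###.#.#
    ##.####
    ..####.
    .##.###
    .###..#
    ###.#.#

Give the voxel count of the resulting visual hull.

full grid |V| = 343
step 1: project along z, AND mask (27/49) → |grid| = 189
step 2: project along x, AND mask (32/49) → |grid| = 125

voxel count = 125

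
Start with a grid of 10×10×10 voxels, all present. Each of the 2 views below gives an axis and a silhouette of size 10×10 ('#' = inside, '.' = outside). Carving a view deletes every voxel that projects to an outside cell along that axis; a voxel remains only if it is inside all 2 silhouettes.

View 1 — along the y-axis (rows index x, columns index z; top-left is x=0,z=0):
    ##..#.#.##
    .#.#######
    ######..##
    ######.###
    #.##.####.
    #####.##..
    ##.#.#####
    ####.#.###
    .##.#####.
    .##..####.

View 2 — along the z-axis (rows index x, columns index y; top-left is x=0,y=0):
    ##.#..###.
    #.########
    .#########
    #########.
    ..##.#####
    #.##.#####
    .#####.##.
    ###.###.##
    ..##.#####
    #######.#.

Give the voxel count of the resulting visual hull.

voxel count = 583

start: 10×10×10 = 1000 voxels
after view 1 [y-axis, 74 of 100 cells solid] → remaining = 740
after view 2 [z-axis, 78 of 100 cells solid] → remaining = 583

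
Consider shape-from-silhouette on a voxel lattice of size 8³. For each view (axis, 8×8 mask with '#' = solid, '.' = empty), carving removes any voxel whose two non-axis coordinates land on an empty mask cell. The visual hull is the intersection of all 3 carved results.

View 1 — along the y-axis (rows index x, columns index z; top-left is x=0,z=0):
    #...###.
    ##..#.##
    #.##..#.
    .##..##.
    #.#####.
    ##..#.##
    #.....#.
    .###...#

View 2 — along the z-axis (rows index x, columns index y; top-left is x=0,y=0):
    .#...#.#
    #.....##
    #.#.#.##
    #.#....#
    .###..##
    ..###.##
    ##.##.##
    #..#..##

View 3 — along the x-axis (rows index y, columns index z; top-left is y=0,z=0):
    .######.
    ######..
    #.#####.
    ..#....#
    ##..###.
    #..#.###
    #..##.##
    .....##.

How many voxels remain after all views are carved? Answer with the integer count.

before carving: 512 voxels (8×8×8)
  1. axis=1 (XZ plane), |mask|=34  ⇒  voxels=272
  2. axis=2 (XY plane), |mask|=34  ⇒  voxels=142
  3. axis=0 (YZ plane), |mask|=37  ⇒  voxels=83

voxel count = 83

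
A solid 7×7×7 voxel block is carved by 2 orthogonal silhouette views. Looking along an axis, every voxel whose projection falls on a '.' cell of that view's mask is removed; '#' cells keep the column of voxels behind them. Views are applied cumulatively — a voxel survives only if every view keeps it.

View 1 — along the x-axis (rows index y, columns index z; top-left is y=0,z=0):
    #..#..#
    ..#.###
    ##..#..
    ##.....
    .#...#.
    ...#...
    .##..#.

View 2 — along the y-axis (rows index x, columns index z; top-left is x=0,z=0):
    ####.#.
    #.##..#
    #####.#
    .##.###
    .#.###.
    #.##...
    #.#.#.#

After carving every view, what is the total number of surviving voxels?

initial block: 7^3 = 343
after view 1 [x-axis, 18 of 49 cells solid] → remaining = 126
after view 2 [y-axis, 31 of 49 cells solid] → remaining = 78

|visual hull| = 78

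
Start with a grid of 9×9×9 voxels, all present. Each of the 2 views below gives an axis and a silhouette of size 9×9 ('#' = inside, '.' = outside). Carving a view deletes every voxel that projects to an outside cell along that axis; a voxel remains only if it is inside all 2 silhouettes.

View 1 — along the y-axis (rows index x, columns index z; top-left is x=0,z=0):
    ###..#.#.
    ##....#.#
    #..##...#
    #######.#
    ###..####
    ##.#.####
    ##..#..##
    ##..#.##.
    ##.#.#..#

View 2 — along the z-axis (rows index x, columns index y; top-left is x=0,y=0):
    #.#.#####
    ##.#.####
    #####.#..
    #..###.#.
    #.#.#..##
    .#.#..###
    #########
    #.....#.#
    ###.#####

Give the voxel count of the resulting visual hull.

full grid |V| = 729
after view 1 [y-axis, 50 of 81 cells solid] → remaining = 450
after view 2 [z-axis, 55 of 81 cells solid] → remaining = 297

remaining voxels: 297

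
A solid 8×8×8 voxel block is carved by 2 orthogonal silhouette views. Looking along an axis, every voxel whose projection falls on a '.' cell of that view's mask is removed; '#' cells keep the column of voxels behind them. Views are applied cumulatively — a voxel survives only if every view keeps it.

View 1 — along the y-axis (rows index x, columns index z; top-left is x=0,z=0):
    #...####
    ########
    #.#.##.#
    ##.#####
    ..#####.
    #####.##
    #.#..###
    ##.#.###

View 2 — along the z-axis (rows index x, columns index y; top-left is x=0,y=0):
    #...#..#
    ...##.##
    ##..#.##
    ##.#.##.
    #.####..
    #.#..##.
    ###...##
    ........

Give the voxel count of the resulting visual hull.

initial block: 8^3 = 512
step 1: project along y, AND mask (48/64) → |grid| = 384
step 2: project along z, AND mask (31/64) → |grid| = 185

voxel count = 185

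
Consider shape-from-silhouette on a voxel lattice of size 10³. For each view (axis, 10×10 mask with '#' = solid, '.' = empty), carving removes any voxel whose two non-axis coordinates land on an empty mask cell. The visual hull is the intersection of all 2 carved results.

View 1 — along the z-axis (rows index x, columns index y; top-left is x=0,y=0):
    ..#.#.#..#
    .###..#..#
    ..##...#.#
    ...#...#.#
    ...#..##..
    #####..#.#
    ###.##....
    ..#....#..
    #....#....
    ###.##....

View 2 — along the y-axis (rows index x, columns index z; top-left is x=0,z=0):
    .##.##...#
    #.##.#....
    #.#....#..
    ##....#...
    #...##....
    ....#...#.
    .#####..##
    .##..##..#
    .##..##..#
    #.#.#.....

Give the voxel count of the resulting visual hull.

voxel count = 154

full grid |V| = 1000
V1 z: intersect with XY mask (40 set) -- 400 left
V2 y: intersect with XZ mask (40 set) -- 154 left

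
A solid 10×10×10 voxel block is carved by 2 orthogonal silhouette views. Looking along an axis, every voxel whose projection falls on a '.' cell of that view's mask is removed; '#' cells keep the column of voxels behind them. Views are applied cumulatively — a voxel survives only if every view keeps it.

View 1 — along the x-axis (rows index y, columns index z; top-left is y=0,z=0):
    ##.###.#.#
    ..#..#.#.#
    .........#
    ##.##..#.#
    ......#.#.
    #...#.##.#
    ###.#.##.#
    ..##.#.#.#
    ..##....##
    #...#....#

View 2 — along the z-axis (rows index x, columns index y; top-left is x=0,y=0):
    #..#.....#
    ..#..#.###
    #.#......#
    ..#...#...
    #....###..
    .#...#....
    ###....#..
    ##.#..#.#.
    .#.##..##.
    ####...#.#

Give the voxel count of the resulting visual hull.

remaining voxels: 178

full grid |V| = 1000
[1] x-view keeps 44 columns → grid now 440
[2] z-view keeps 39 columns → grid now 178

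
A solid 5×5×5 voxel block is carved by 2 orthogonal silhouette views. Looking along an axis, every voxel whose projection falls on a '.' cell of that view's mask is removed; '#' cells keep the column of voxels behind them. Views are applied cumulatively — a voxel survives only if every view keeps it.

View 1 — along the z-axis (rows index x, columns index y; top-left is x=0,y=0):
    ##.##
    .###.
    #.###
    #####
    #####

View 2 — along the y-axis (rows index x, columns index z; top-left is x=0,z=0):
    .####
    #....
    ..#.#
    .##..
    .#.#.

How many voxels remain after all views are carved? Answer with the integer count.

remaining voxels: 47

full grid |V| = 125
V1 z: intersect with XY mask (21 set) -- 105 left
V2 y: intersect with XZ mask (11 set) -- 47 left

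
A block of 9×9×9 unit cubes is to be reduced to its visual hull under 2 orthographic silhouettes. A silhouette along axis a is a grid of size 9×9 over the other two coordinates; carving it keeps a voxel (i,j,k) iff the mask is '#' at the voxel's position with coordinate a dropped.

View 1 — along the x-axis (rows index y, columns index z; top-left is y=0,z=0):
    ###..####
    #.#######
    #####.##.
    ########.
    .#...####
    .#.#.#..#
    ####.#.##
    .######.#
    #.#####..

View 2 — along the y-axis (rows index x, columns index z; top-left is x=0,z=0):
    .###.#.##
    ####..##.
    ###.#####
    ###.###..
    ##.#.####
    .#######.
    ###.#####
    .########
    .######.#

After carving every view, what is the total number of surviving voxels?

|visual hull| = 419

before carving: 729 voxels (9×9×9)
  1. axis=0 (YZ plane), |mask|=59  ⇒  voxels=531
  2. axis=1 (XZ plane), |mask|=63  ⇒  voxels=419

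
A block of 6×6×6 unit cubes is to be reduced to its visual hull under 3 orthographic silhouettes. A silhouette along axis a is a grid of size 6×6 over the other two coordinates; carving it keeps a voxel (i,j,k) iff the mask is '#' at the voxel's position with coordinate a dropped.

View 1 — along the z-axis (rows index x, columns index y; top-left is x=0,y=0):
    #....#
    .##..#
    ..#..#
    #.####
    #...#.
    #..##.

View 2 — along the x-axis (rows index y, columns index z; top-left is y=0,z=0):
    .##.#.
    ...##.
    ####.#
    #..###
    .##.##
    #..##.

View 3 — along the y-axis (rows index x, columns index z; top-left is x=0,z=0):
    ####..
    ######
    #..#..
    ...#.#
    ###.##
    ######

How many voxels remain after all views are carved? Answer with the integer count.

42 voxels

before carving: 216 voxels (6×6×6)
V1 z: intersect with XY mask (17 set) -- 102 left
V2 x: intersect with YZ mask (21 set) -- 61 left
V3 y: intersect with XZ mask (25 set) -- 42 left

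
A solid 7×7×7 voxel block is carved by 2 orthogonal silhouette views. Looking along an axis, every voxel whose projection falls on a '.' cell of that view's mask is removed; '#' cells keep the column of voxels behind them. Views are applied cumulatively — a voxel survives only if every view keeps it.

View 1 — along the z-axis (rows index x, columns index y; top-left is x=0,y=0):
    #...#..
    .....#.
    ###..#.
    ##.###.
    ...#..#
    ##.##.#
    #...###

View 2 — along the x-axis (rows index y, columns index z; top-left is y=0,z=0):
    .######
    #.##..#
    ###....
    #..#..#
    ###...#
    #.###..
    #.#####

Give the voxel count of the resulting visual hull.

initial block: 7^3 = 343
carve view 1 (along z, XY-mask fill 23/49): 161 voxels remain
carve view 2 (along x, YZ-mask fill 30/49): 104 voxels remain

|visual hull| = 104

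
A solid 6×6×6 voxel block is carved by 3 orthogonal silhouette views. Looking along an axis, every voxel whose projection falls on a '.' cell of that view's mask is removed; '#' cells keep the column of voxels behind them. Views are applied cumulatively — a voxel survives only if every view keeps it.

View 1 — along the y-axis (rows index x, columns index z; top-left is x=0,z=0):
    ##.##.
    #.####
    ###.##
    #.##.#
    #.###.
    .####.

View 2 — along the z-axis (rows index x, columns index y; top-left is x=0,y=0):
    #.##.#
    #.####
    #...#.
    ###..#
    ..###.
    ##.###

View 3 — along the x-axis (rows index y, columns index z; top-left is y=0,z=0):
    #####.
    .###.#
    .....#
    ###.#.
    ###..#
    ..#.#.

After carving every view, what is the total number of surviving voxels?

|visual hull| = 56

start: 6×6×6 = 216 voxels
step 1: project along y, AND mask (26/36) → |grid| = 156
step 2: project along z, AND mask (23/36) → |grid| = 99
step 3: project along x, AND mask (20/36) → |grid| = 56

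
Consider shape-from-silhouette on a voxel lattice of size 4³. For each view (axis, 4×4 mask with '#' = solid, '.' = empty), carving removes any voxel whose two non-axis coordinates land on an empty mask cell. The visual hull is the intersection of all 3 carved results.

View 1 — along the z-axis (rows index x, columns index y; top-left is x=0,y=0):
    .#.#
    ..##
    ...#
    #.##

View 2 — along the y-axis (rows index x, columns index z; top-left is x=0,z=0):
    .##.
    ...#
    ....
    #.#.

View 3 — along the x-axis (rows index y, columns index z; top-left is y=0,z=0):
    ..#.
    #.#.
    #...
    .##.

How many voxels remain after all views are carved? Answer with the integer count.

full grid |V| = 64
V1 z: intersect with XY mask (8 set) -- 32 left
V2 y: intersect with XZ mask (5 set) -- 12 left
V3 x: intersect with YZ mask (6 set) -- 6 left

voxel count = 6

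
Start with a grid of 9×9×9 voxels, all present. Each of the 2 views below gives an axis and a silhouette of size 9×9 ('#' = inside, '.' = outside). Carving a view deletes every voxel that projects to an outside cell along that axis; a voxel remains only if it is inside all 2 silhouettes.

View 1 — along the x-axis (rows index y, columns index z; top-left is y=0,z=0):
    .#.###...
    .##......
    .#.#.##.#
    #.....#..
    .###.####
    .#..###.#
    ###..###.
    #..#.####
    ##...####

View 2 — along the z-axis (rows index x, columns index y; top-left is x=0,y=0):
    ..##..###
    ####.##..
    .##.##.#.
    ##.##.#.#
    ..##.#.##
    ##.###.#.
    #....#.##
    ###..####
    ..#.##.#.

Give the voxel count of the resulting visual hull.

remaining voxels: 229

before carving: 729 voxels (9×9×9)
after view 1 [x-axis, 43 of 81 cells solid] → remaining = 387
after view 2 [z-axis, 48 of 81 cells solid] → remaining = 229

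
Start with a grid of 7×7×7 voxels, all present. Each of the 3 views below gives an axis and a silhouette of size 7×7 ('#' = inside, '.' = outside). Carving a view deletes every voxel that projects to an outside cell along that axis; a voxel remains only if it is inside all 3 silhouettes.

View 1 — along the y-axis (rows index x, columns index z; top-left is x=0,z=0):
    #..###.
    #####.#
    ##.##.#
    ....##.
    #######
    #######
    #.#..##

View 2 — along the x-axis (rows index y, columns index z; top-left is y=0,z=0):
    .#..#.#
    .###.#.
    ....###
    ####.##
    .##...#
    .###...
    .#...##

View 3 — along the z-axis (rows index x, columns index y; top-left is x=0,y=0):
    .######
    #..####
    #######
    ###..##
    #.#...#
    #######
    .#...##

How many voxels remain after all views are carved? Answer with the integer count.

86 voxels

start: 7×7×7 = 343 voxels
  1. axis=1 (XZ plane), |mask|=35  ⇒  voxels=245
  2. axis=0 (YZ plane), |mask|=25  ⇒  voxels=118
  3. axis=2 (XY plane), |mask|=36  ⇒  voxels=86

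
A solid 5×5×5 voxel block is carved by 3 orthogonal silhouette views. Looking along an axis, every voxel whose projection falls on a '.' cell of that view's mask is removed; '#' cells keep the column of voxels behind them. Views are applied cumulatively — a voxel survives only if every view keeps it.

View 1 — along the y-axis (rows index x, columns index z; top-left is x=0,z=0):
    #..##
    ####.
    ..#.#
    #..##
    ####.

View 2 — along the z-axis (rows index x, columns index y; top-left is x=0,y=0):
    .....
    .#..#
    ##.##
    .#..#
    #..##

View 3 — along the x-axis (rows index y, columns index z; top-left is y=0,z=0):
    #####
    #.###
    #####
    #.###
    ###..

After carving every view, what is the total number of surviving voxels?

full grid |V| = 125
carve view 1 (along y, XZ-mask fill 16/25): 80 voxels remain
carve view 2 (along z, XY-mask fill 11/25): 34 voxels remain
carve view 3 (along x, YZ-mask fill 21/25): 27 voxels remain

|visual hull| = 27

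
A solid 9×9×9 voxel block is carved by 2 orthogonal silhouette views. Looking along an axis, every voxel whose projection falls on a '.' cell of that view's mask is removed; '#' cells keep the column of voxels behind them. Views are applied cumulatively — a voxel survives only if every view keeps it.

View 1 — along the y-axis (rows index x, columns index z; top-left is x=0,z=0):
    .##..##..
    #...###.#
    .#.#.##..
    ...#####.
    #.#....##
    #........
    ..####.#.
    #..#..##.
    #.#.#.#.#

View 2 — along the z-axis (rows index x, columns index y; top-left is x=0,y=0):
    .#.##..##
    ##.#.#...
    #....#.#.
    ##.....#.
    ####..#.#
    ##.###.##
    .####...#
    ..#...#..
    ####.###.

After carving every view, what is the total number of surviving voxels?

initial block: 9^3 = 729
after view 1 [y-axis, 37 of 81 cells solid] → remaining = 333
after view 2 [z-axis, 42 of 81 cells solid] → remaining = 166

166 voxels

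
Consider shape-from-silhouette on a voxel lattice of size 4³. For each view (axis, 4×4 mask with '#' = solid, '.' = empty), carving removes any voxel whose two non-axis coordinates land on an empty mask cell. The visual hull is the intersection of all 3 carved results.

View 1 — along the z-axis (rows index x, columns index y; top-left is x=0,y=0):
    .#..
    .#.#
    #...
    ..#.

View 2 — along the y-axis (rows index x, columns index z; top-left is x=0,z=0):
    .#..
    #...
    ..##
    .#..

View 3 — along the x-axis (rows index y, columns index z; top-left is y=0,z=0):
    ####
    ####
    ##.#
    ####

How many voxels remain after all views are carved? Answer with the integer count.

full grid |V| = 64
[1] z-view keeps 5 columns → grid now 20
[2] y-view keeps 5 columns → grid now 6
[3] x-view keeps 15 columns → grid now 6

voxel count = 6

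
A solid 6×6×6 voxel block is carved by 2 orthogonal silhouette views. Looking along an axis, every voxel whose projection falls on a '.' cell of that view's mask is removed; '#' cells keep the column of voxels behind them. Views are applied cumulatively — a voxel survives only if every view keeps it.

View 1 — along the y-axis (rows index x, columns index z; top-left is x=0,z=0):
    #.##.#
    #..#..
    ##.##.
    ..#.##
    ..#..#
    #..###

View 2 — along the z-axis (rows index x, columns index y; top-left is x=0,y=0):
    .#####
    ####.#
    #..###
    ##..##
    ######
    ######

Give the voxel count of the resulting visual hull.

initial block: 6^3 = 216
[1] y-view keeps 19 columns → grid now 114
[2] z-view keeps 30 columns → grid now 94

|visual hull| = 94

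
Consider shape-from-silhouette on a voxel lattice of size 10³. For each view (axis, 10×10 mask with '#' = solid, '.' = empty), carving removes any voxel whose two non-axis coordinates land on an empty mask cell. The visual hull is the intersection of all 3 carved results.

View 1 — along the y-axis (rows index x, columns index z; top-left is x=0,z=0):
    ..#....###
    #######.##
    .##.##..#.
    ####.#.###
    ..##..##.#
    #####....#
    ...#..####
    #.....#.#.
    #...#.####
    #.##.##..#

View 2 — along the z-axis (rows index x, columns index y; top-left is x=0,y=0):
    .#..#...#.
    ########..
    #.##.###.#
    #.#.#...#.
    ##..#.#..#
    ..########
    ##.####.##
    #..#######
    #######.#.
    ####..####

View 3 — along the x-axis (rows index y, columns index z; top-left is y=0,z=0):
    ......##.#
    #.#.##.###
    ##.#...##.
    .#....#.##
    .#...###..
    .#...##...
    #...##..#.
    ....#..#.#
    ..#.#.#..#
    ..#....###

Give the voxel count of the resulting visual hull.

voxel count = 154

initial block: 10^3 = 1000
V1 y: intersect with XZ mask (57 set) -- 570 left
V2 z: intersect with XY mask (67 set) -- 384 left
V3 x: intersect with YZ mask (41 set) -- 154 left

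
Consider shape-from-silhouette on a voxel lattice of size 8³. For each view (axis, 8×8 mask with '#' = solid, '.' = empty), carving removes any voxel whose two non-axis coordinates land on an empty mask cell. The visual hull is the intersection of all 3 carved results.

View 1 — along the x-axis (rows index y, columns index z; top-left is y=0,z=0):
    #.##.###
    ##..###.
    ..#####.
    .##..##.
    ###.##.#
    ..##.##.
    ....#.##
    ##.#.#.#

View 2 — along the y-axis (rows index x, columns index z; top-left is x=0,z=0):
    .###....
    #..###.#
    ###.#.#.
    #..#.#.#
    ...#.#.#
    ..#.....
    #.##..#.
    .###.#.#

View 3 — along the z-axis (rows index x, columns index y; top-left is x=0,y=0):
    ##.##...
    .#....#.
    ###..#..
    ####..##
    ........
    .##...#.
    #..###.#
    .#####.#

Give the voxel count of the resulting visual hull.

voxel count = 71

before carving: 512 voxels (8×8×8)
V1 x: intersect with YZ mask (38 set) -- 304 left
V2 y: intersect with XZ mask (30 set) -- 141 left
V3 z: intersect with XY mask (30 set) -- 71 left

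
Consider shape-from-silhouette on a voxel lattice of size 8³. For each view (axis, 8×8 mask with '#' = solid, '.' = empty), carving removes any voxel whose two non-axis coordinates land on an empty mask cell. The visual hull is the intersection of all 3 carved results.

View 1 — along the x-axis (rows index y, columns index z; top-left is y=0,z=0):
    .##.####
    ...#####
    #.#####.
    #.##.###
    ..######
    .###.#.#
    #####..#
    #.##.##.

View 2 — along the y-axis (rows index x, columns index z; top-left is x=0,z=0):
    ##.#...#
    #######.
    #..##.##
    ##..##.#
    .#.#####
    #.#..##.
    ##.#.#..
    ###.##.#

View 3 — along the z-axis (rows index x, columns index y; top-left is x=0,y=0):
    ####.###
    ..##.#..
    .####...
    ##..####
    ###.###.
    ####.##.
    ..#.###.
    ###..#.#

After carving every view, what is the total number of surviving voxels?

142 voxels

before carving: 512 voxels (8×8×8)
step 1: project along x, AND mask (45/64) → |grid| = 360
step 2: project along y, AND mask (41/64) → |grid| = 223
step 3: project along z, AND mask (41/64) → |grid| = 142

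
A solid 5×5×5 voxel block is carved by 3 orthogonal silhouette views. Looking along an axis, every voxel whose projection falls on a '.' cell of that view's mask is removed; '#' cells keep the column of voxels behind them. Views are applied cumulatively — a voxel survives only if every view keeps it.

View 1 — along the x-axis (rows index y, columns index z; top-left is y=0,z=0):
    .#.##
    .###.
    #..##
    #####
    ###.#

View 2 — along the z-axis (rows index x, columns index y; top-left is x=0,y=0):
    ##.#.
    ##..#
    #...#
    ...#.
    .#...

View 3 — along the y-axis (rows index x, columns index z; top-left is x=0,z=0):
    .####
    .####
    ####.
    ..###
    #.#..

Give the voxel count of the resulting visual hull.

full grid |V| = 125
  1. axis=0 (YZ plane), |mask|=18  ⇒  voxels=90
  2. axis=2 (XY plane), |mask|=10  ⇒  voxels=36
  3. axis=1 (XZ plane), |mask|=17  ⇒  voxels=28

28 voxels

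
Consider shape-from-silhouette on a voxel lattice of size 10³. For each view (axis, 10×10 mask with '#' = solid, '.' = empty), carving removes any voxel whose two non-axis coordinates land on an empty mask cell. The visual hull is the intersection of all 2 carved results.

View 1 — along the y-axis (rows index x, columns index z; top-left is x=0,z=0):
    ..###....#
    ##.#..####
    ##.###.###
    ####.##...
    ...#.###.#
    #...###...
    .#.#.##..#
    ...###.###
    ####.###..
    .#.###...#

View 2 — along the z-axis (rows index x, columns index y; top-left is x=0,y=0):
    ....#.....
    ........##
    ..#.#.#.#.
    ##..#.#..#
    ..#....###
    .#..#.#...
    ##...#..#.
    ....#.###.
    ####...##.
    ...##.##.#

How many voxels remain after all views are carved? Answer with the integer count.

remaining voxels: 223

initial block: 10^3 = 1000
after view 1 [y-axis, 57 of 100 cells solid] → remaining = 570
after view 2 [z-axis, 38 of 100 cells solid] → remaining = 223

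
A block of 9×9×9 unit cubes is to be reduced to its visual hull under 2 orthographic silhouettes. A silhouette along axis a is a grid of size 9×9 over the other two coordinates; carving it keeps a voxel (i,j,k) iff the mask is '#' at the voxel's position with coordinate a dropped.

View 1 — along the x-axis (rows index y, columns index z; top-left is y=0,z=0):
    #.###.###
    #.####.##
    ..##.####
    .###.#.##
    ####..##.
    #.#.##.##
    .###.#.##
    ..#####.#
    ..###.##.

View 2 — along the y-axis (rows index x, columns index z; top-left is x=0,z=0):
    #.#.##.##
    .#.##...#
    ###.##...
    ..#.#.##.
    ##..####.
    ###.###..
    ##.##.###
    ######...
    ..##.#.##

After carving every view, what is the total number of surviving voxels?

full grid |V| = 729
after view 1 [x-axis, 55 of 81 cells solid] → remaining = 495
after view 2 [y-axis, 49 of 81 cells solid] → remaining = 292

voxel count = 292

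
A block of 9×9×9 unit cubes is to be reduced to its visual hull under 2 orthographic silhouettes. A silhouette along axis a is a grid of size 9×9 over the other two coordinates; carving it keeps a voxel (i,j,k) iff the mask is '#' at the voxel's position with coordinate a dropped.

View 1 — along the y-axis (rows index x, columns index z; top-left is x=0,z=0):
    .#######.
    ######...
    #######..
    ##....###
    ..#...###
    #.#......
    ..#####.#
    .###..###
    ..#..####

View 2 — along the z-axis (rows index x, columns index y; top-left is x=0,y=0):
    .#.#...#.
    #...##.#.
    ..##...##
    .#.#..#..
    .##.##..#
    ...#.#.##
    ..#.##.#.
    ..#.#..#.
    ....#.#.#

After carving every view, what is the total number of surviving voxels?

voxel count = 173

start: 9×9×9 = 729 voxels
step 1: project along y, AND mask (48/81) → |grid| = 432
step 2: project along z, AND mask (33/81) → |grid| = 173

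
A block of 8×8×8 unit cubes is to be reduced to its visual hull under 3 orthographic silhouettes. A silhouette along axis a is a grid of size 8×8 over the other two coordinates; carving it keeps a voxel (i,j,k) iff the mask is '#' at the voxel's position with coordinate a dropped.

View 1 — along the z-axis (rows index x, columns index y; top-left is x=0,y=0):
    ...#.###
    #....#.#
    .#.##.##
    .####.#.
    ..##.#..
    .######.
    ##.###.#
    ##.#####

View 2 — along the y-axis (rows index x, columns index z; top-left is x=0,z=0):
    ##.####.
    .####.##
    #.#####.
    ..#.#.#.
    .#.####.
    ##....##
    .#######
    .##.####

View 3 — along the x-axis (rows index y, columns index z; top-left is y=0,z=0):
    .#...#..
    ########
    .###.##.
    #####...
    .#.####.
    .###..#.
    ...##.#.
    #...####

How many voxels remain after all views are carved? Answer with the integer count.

voxel count = 127

start: 8×8×8 = 512 voxels
carve view 1 (along z, XY-mask fill 39/64): 312 voxels remain
carve view 2 (along y, XZ-mask fill 43/64): 210 voxels remain
carve view 3 (along x, YZ-mask fill 37/64): 127 voxels remain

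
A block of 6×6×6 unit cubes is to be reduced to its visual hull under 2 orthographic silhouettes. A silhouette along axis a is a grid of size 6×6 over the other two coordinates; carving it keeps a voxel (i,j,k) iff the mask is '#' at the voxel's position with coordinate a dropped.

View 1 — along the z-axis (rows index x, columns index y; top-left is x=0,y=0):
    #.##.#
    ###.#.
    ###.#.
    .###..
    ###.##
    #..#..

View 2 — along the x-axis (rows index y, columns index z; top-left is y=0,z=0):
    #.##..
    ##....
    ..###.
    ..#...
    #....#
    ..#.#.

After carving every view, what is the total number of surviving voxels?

full grid |V| = 216
V1 z: intersect with XY mask (22 set) -- 132 left
V2 x: intersect with YZ mask (13 set) -- 51 left

51 voxels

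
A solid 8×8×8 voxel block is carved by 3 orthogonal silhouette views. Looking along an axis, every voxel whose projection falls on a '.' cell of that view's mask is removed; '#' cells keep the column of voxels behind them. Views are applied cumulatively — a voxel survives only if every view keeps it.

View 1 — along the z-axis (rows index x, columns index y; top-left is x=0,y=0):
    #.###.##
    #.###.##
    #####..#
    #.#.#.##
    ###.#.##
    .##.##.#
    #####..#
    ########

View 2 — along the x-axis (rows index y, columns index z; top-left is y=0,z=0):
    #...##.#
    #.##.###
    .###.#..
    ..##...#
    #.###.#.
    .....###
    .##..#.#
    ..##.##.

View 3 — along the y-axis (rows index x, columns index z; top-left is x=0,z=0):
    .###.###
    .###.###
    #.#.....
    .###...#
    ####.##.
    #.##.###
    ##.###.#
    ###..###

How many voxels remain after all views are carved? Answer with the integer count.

145 voxels

initial block: 8^3 = 512
after view 1 [z-axis, 48 of 64 cells solid] → remaining = 384
after view 2 [x-axis, 33 of 64 cells solid] → remaining = 203
after view 3 [y-axis, 42 of 64 cells solid] → remaining = 145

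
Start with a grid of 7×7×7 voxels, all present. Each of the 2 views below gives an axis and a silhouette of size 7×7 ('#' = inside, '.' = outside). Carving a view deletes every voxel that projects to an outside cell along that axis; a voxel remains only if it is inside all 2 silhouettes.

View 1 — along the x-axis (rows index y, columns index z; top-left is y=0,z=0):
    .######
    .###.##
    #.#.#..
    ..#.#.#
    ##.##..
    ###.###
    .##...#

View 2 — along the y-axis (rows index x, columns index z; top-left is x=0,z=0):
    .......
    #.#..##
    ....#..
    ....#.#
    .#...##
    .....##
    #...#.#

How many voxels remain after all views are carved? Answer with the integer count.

start: 7×7×7 = 343 voxels
step 1: project along x, AND mask (30/49) → |grid| = 210
step 2: project along y, AND mask (15/49) → |grid| = 66

66 voxels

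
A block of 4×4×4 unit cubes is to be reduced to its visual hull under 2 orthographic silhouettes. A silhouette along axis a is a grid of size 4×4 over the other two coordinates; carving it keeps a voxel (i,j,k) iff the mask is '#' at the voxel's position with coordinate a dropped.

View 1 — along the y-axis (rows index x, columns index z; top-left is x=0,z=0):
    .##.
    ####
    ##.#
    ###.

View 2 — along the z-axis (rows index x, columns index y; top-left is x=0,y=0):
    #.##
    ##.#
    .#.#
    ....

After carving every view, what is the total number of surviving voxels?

voxel count = 24

full grid |V| = 64
  1. axis=1 (XZ plane), |mask|=12  ⇒  voxels=48
  2. axis=2 (XY plane), |mask|=8  ⇒  voxels=24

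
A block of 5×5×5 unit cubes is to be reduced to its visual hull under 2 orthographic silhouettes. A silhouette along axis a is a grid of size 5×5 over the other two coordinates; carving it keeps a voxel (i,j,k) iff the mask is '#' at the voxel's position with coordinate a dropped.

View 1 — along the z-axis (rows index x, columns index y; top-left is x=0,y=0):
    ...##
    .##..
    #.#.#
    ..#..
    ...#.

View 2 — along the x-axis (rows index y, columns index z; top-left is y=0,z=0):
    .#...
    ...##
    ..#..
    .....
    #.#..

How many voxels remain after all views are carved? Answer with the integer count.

full grid |V| = 125
  1. axis=2 (XY plane), |mask|=9  ⇒  voxels=45
  2. axis=0 (YZ plane), |mask|=6  ⇒  voxels=10

|visual hull| = 10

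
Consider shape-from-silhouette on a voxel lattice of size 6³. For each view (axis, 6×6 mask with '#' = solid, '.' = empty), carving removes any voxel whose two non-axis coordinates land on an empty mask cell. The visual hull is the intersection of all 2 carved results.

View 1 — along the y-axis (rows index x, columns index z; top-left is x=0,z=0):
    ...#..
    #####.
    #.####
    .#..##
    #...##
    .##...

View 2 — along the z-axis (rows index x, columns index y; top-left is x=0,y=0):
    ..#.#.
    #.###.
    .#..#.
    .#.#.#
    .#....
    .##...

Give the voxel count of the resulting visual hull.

before carving: 216 voxels (6×6×6)
  1. axis=1 (XZ plane), |mask|=19  ⇒  voxels=114
  2. axis=2 (XY plane), |mask|=14  ⇒  voxels=48

|visual hull| = 48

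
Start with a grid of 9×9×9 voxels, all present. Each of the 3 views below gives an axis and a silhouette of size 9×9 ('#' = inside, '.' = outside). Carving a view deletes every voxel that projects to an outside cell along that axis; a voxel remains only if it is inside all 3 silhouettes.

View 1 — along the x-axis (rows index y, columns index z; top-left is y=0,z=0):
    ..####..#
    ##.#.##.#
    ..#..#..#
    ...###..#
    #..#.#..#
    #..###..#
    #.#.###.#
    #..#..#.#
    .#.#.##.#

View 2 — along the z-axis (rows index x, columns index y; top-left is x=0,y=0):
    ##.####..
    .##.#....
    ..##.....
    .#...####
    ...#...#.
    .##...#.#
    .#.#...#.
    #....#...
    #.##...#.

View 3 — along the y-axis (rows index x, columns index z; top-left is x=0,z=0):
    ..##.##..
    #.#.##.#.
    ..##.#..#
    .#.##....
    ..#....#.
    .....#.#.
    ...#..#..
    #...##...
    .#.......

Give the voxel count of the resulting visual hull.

voxel count = 49

start: 9×9×9 = 729 voxels
step 1: project along x, AND mask (42/81) → |grid| = 378
step 2: project along z, AND mask (31/81) → |grid| = 144
step 3: project along y, AND mask (26/81) → |grid| = 49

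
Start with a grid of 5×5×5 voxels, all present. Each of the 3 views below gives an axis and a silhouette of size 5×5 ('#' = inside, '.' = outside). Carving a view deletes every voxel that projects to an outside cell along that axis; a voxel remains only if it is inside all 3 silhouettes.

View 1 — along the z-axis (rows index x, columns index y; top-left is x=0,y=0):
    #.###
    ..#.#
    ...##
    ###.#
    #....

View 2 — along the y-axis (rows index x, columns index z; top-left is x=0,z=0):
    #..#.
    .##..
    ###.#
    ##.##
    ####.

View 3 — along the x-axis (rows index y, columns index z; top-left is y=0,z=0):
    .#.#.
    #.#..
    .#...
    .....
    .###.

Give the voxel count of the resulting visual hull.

voxel count = 15

full grid |V| = 125
after view 1 [z-axis, 13 of 25 cells solid] → remaining = 65
after view 2 [y-axis, 16 of 25 cells solid] → remaining = 40
after view 3 [x-axis, 8 of 25 cells solid] → remaining = 15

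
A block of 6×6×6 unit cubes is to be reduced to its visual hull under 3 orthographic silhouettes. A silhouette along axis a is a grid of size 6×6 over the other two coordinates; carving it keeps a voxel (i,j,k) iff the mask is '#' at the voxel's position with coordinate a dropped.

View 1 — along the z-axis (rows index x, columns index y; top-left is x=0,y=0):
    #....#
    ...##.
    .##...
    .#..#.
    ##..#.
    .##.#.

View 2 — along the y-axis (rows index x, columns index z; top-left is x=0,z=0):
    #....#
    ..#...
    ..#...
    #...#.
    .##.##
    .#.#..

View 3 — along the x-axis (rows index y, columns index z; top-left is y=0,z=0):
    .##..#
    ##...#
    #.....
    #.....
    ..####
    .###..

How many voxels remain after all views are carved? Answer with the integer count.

|visual hull| = 14

full grid |V| = 216
V1 z: intersect with XY mask (14 set) -- 84 left
V2 y: intersect with XZ mask (12 set) -- 30 left
V3 x: intersect with YZ mask (15 set) -- 14 left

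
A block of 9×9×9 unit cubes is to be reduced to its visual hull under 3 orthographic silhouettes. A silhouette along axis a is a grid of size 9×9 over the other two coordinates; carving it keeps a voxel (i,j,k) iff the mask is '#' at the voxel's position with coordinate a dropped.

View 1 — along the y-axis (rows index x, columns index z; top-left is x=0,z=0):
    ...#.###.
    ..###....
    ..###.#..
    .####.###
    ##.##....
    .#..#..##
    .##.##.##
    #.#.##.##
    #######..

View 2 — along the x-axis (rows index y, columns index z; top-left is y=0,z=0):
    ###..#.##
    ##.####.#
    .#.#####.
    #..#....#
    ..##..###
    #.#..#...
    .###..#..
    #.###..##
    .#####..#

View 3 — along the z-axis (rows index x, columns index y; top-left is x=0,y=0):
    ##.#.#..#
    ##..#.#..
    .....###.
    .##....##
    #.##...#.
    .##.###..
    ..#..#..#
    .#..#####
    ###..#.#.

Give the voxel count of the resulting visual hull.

before carving: 729 voxels (9×9×9)
[1] y-view keeps 45 columns → grid now 405
[2] x-view keeps 46 columns → grid now 230
[3] z-view keeps 39 columns → grid now 115

115 voxels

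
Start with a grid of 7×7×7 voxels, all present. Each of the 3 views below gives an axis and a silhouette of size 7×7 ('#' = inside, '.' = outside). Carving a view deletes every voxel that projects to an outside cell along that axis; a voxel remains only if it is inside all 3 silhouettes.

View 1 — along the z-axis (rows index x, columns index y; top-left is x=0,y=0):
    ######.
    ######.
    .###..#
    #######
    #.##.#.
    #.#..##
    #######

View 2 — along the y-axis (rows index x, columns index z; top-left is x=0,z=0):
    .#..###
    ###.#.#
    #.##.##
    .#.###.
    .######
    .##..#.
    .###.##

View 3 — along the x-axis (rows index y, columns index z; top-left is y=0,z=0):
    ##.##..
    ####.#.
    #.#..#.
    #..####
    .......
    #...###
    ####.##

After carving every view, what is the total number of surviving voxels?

93 voxels

full grid |V| = 343
[1] z-view keeps 38 columns → grid now 266
[2] y-view keeps 32 columns → grid now 173
[3] x-view keeps 27 columns → grid now 93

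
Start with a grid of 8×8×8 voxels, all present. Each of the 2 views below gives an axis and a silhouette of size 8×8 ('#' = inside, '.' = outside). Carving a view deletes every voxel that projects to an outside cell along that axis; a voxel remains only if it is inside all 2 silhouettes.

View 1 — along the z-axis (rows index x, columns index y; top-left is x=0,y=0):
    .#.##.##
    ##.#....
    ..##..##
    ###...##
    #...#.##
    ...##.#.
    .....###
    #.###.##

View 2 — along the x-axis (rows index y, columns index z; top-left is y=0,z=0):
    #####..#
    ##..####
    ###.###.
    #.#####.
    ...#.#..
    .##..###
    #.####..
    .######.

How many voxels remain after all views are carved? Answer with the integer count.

full grid |V| = 512
step 1: project along z, AND mask (33/64) → |grid| = 264
step 2: project along x, AND mask (42/64) → |grid| = 174

remaining voxels: 174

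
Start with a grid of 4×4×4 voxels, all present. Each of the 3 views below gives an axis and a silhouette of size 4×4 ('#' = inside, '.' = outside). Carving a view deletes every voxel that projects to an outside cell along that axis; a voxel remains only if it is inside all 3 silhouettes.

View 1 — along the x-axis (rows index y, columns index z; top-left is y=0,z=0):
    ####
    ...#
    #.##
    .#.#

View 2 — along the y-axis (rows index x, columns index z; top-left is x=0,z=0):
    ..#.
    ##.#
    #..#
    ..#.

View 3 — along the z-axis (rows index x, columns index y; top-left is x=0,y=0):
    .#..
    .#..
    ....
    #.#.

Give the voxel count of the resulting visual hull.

initial block: 4^3 = 64
  1. axis=0 (YZ plane), |mask|=10  ⇒  voxels=40
  2. axis=1 (XZ plane), |mask|=7  ⇒  voxels=18
  3. axis=2 (XY plane), |mask|=4  ⇒  voxels=3

3 voxels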